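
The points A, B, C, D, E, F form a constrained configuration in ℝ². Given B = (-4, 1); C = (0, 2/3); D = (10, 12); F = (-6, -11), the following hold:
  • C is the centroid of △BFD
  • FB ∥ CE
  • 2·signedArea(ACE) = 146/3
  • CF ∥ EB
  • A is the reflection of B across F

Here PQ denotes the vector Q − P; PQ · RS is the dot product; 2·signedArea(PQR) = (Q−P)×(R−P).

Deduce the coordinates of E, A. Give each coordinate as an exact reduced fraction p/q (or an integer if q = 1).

1. E_x = 2  [CF ∥ EB ∩ FB ∥ CE]
2. E_y = 38/3  [CF ∥ EB ∩ FB ∥ CE]
   → E = (2, 38/3)
3. A_x = -8  [A is the reflection of B across F]
4. A_y = -23  [A is the reflection of B across F]
   → A = (-8, -23)

A = (-8, -23)
E = (2, 38/3)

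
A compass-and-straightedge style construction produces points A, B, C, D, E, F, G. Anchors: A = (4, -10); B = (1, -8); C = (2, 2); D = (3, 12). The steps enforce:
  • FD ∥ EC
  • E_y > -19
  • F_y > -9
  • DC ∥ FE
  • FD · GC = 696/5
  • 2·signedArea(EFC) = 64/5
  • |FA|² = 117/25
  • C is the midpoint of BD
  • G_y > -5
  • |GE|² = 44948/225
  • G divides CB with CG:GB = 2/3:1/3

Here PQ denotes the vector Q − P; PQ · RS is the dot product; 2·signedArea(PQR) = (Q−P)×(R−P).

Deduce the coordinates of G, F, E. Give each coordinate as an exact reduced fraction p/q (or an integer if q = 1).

E = (6/5, -94/5)
F = (11/5, -44/5)
G = (4/3, -14/3)

1. G_x = 4/3  [G divides CB with CG:GB = 2/3:1/3]
2. G_y = -14/3  [G divides CB with CG:GB = 2/3:1/3]
   → G = (4/3, -14/3)
3. F_x = 11/5  [line -2/3·x + -20/3·y + -286/5 = 0 ∩ |FA|² = 117/25]
4. F_y = -44/5  [line -2/3·x + -20/3·y + -286/5 = 0 ∩ |FA|² = 117/25]
   → F = (11/5, -44/5)
5. E_x = 6/5  [FD ∥ EC ∩ DC ∥ FE]
6. E_y = -94/5  [FD ∥ EC ∩ DC ∥ FE]
   → E = (6/5, -94/5)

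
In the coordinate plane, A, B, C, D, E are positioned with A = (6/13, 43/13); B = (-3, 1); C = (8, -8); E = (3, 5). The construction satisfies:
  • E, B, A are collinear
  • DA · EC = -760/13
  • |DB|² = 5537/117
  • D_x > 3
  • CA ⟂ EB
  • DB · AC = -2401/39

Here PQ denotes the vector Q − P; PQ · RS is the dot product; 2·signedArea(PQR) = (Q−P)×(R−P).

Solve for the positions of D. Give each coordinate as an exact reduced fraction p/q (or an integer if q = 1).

1. D_x = 149/39  [DA · EC = -760/13 ∩ DB · AC = -2401/39]
2. D_y = 4/39  [DA · EC = -760/13 ∩ DB · AC = -2401/39]
   → D = (149/39, 4/39)

D = (149/39, 4/39)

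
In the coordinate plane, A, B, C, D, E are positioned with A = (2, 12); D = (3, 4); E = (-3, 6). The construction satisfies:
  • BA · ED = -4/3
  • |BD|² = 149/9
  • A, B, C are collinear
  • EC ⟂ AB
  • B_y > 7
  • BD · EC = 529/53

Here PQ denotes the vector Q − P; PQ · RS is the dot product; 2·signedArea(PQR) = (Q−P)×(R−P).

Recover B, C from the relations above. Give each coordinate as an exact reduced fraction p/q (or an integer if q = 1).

1. B_x = 2/3  [line -6·x + 2·y + -32/3 = 0 ∩ |BD|² = 149/9]
2. B_y = 22/3  [line -6·x + 2·y + -32/3 = 0 ∩ |BD|² = 149/9]
   → B = (2/3, 22/3)
3. C_x = 2/53  [BD · EC = 529/53 ∩ A, B, C are collinear]
4. C_y = 272/53  [BD · EC = 529/53 ∩ A, B, C are collinear]
   → C = (2/53, 272/53)

B = (2/3, 22/3)
C = (2/53, 272/53)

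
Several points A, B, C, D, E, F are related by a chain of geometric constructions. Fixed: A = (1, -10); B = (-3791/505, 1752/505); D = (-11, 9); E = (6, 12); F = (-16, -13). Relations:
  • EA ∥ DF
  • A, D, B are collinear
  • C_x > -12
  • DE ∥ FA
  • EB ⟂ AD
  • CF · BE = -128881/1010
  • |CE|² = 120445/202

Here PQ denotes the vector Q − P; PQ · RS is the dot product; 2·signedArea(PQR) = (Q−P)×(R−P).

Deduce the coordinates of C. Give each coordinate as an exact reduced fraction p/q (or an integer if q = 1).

1. C_x = -11871/1010  [line -6821/505·x + -4308/505·y + -201399/1010 = 0 ∩ |CE|² = 120445/202]
2. C_y = -4813/1010  [line -6821/505·x + -4308/505·y + -201399/1010 = 0 ∩ |CE|² = 120445/202]
   → C = (-11871/1010, -4813/1010)

C = (-11871/1010, -4813/1010)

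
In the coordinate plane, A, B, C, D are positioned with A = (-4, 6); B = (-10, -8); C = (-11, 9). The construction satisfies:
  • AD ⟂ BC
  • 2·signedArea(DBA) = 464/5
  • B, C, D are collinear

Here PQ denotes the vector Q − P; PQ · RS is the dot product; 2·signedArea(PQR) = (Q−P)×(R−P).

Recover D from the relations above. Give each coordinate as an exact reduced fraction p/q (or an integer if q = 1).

1. D_x = -54/5  [B, C, D are collinear ∩ AD ⟂ BC]
2. D_y = 28/5  [B, C, D are collinear ∩ AD ⟂ BC]
   → D = (-54/5, 28/5)

D = (-54/5, 28/5)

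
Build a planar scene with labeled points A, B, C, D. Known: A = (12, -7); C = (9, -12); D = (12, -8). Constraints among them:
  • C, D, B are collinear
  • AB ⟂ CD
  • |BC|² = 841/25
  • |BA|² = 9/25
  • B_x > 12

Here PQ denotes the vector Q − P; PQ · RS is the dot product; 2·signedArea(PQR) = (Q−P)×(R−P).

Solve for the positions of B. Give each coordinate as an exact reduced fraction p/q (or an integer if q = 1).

1. B_x = 312/25  [C, D, B are collinear ∩ AB ⟂ CD]
2. B_y = -184/25  [C, D, B are collinear ∩ AB ⟂ CD]
   → B = (312/25, -184/25)

B = (312/25, -184/25)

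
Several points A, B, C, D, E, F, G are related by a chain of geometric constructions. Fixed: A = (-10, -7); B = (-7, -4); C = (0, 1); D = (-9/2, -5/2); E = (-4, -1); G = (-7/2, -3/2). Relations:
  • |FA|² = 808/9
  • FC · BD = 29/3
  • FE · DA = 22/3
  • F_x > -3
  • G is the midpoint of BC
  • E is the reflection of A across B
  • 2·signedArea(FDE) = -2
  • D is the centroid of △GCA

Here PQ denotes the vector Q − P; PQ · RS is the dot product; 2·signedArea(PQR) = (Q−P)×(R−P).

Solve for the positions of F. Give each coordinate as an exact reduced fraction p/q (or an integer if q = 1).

F = (-8/3, -1)

1. F_x = -8/3  [2·signedArea(FDE) = -2 ∩ FC · BD = 29/3]
2. F_y = -1  [2·signedArea(FDE) = -2 ∩ FC · BD = 29/3]
   → F = (-8/3, -1)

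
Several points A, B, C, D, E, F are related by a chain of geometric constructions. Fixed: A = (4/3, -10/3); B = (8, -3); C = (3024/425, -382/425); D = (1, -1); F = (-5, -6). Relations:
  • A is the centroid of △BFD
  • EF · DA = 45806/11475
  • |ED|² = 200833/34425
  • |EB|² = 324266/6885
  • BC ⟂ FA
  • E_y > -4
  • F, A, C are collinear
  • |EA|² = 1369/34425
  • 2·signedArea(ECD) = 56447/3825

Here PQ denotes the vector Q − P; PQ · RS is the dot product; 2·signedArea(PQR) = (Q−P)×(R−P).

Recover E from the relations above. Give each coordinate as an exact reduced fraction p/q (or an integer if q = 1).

E = (4397/3825, -13046/3825)

1. E_x = 4397/3825  [2·signedArea(ECD) = 56447/3825 ∩ EF · DA = 45806/11475]
2. E_y = -13046/3825  [2·signedArea(ECD) = 56447/3825 ∩ EF · DA = 45806/11475]
   → E = (4397/3825, -13046/3825)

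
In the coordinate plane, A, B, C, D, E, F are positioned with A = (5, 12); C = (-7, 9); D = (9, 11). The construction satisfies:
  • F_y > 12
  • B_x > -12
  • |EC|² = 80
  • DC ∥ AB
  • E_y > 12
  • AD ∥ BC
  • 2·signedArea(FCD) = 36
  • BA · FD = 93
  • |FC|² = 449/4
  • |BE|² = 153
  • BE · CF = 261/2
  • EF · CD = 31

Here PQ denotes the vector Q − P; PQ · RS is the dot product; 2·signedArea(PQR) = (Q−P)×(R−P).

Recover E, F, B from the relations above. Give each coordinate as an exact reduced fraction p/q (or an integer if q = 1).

B = (-11, 10)
E = (1, 13)
F = (3, 25/2)

1. F_x = 3  [line -2·x + 16·y + -194 = 0 ∩ |FC|² = 449/4]
2. F_y = 25/2  [line -2·x + 16·y + -194 = 0 ∩ |FC|² = 449/4]
   → F = (3, 25/2)
3. B_x = -11  [AD ∥ BC ∩ DC ∥ AB]
4. B_y = 10  [AD ∥ BC ∩ DC ∥ AB]
   → B = (-11, 10)
5. E_x = 1  [EF · CD = 31 ∩ BE · CF = 261/2]
6. E_y = 13  [EF · CD = 31 ∩ BE · CF = 261/2]
   → E = (1, 13)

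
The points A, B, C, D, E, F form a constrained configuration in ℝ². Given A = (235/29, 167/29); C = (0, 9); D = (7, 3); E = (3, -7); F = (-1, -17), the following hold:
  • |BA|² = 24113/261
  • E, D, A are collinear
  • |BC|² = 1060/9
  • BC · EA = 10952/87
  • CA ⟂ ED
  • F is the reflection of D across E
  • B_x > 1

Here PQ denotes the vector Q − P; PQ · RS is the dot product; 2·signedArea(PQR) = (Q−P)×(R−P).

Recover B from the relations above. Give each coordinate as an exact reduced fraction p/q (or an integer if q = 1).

B = (2, -5/3)

1. B_x = 2  [line -148/29·x + -370/29·y + -962/87 = 0 ∩ |BC|² = 1060/9]
2. B_y = -5/3  [line -148/29·x + -370/29·y + -962/87 = 0 ∩ |BC|² = 1060/9]
   → B = (2, -5/3)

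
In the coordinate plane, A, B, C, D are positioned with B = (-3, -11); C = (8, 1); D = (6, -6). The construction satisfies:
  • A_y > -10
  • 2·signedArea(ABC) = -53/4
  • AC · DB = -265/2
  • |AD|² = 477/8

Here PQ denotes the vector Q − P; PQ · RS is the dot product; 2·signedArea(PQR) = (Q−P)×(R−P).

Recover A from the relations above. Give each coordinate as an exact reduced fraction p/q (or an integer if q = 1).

A = (-3/4, -39/4)

1. A_x = -3/4  [2·signedArea(ABC) = -53/4 ∩ AC · DB = -265/2]
2. A_y = -39/4  [2·signedArea(ABC) = -53/4 ∩ AC · DB = -265/2]
   → A = (-3/4, -39/4)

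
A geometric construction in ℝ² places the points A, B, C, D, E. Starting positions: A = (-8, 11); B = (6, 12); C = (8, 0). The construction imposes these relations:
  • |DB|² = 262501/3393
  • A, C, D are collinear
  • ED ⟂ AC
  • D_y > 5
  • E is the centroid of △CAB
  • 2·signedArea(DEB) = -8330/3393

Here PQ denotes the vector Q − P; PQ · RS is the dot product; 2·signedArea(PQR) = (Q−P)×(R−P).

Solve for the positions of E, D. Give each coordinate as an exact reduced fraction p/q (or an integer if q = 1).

1. E_x = 2  [E is the centroid of △CAB]
2. E_y = 23/3  [E is the centroid of △CAB]
   → E = (2, 23/3)
3. D_x = 392/1131  [A, C, D are collinear ∩ ED ⟂ AC]
4. D_y = 5951/1131  [A, C, D are collinear ∩ ED ⟂ AC]
   → D = (392/1131, 5951/1131)

D = (392/1131, 5951/1131)
E = (2, 23/3)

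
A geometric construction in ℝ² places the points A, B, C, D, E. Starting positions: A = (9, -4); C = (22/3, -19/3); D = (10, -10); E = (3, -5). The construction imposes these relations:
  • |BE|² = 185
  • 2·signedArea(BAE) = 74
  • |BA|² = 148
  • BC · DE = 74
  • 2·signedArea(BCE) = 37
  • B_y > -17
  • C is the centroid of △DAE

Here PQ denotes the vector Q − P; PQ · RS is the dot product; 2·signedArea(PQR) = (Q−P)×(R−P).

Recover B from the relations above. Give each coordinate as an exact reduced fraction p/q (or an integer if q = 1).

1. B_x = 11  [2·signedArea(BAE) = 74 ∩ BC · DE = 74]
2. B_y = -16  [2·signedArea(BAE) = 74 ∩ BC · DE = 74]
   → B = (11, -16)

B = (11, -16)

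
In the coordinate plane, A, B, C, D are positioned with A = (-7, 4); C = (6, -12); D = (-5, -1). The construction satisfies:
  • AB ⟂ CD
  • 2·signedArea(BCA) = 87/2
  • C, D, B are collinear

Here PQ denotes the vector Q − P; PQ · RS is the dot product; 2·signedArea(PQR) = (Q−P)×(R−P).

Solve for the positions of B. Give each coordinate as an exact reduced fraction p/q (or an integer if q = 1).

B = (-17/2, 5/2)

1. B_x = -17/2  [C, D, B are collinear ∩ AB ⟂ CD]
2. B_y = 5/2  [C, D, B are collinear ∩ AB ⟂ CD]
   → B = (-17/2, 5/2)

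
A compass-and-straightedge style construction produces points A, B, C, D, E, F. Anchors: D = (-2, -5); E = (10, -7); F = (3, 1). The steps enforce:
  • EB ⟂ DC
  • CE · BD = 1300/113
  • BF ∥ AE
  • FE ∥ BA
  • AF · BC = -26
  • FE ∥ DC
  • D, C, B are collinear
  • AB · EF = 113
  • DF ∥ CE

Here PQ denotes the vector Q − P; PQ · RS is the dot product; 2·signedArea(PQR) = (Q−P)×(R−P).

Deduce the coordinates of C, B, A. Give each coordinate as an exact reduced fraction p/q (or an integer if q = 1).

1. C_x = 5  [DF ∥ CE ∩ FE ∥ DC]
2. C_y = -13  [DF ∥ CE ∩ FE ∥ DC]
   → C = (5, -13)
3. B_x = 474/113  [D, C, B are collinear ∩ EB ⟂ DC]
4. B_y = -1365/113  [D, C, B are collinear ∩ EB ⟂ DC]
   → B = (474/113, -1365/113)
5. A_x = 1265/113  [BF ∥ AE ∩ FE ∥ BA]
6. A_y = -2269/113  [BF ∥ AE ∩ FE ∥ BA]
   → A = (1265/113, -2269/113)

A = (1265/113, -2269/113)
B = (474/113, -1365/113)
C = (5, -13)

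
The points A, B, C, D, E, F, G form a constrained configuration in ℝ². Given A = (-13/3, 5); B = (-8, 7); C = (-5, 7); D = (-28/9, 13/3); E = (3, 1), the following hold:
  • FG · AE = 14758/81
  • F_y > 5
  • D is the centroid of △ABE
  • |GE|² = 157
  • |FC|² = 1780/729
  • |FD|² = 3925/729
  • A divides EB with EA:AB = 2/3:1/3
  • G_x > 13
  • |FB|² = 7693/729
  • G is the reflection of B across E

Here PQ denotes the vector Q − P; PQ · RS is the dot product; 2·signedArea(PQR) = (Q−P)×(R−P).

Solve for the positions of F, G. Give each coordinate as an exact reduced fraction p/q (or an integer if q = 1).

1. G_x = 14  [G is the reflection of B across E]
2. G_y = -5  [G is the reflection of B across E]
   → G = (14, -5)
3. F_x = -139/27  [line -22/3·x + 4·y + -4822/81 = 0 ∩ |FB|² = 7693/729]
4. F_y = 49/9  [line -22/3·x + 4·y + -4822/81 = 0 ∩ |FB|² = 7693/729]
   → F = (-139/27, 49/9)

F = (-139/27, 49/9)
G = (14, -5)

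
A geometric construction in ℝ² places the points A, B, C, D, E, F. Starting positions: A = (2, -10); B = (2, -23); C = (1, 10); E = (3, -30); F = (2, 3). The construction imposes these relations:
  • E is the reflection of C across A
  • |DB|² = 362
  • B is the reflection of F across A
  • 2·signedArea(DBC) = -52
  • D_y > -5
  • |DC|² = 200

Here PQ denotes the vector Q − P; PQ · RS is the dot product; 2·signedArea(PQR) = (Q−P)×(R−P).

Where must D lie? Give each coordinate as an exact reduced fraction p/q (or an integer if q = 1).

1. D_x = 3  [line -33·x + -1·y + 95 = 0 ∩ |DB|² = 362]
2. D_y = -4  [line -33·x + -1·y + 95 = 0 ∩ |DB|² = 362]
   → D = (3, -4)

D = (3, -4)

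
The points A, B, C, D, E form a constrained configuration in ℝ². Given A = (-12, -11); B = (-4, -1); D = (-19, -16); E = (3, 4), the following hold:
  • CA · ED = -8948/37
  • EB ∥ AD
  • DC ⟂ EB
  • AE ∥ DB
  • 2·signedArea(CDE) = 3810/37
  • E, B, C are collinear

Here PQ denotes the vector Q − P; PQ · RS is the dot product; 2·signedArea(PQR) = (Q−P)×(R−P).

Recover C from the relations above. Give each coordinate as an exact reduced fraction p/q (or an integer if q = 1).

C = (-778/37, -487/37)

1. C_x = -778/37  [E, B, C are collinear ∩ DC ⟂ EB]
2. C_y = -487/37  [E, B, C are collinear ∩ DC ⟂ EB]
   → C = (-778/37, -487/37)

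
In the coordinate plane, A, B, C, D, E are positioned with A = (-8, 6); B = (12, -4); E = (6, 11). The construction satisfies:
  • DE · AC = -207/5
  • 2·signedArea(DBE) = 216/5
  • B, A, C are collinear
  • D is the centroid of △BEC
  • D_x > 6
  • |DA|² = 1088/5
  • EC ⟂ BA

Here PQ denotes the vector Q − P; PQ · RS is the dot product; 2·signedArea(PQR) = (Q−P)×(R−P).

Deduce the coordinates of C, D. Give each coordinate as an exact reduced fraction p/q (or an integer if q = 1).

1. C_x = 6/5  [B, A, C are collinear ∩ EC ⟂ BA]
2. C_y = 7/5  [B, A, C are collinear ∩ EC ⟂ BA]
   → C = (6/5, 7/5)
3. D_x = 32/5  [D is the centroid of △BEC]
4. D_y = 14/5  [D is the centroid of △BEC]
   → D = (32/5, 14/5)

C = (6/5, 7/5)
D = (32/5, 14/5)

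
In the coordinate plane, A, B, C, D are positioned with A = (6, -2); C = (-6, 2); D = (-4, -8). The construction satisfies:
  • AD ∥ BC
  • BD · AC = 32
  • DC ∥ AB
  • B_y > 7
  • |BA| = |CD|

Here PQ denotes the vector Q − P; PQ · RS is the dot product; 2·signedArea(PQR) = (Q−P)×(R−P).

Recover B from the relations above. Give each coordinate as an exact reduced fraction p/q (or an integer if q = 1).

1. B_x = 4  [AD ∥ BC ∩ DC ∥ AB]
2. B_y = 8  [AD ∥ BC ∩ DC ∥ AB]
   → B = (4, 8)

B = (4, 8)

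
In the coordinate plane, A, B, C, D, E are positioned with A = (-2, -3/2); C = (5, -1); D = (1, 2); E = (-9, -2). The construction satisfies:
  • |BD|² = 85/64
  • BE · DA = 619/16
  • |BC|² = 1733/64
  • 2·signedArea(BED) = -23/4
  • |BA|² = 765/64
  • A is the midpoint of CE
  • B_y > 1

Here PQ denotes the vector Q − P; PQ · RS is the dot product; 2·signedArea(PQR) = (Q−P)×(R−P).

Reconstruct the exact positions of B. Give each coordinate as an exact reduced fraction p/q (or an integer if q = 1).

B = (1/4, 9/8)

1. B_x = 1/4  [BE · DA = 619/16 ∩ 2·signedArea(BED) = -23/4]
2. B_y = 9/8  [BE · DA = 619/16 ∩ 2·signedArea(BED) = -23/4]
   → B = (1/4, 9/8)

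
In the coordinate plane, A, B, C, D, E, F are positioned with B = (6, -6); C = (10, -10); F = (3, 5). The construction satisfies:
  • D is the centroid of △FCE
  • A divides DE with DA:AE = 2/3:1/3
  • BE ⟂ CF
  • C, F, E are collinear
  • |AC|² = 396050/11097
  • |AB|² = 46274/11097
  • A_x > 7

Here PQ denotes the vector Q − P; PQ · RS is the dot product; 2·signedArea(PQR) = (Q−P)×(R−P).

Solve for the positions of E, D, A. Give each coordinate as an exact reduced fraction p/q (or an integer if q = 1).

A = (9215/1233, -1885/411)
D = (2843/411, -465/137)
E = (1062/137, -710/137)

1. E_x = 1062/137  [C, F, E are collinear ∩ BE ⟂ CF]
2. E_y = -710/137  [C, F, E are collinear ∩ BE ⟂ CF]
   → E = (1062/137, -710/137)
3. D_x = 2843/411  [D is the centroid of △FCE]
4. D_y = -465/137  [D is the centroid of △FCE]
   → D = (2843/411, -465/137)
5. A_x = 9215/1233  [A divides DE with DA:AE = 2/3:1/3]
6. A_y = -1885/411  [A divides DE with DA:AE = 2/3:1/3]
   → A = (9215/1233, -1885/411)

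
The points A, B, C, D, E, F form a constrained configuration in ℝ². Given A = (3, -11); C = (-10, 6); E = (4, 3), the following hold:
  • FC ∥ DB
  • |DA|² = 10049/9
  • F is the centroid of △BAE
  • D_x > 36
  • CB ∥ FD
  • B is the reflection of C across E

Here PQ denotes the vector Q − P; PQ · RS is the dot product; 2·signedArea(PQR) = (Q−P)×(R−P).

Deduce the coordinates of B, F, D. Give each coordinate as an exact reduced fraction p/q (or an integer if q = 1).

1. B_x = 18  [B is the reflection of C across E]
2. B_y = 0  [B is the reflection of C across E]
   → B = (18, 0)
3. F_x = 25/3  [F is the centroid of △BAE]
4. F_y = -8/3  [F is the centroid of △BAE]
   → F = (25/3, -8/3)
5. D_x = 109/3  [FC ∥ DB ∩ CB ∥ FD]
6. D_y = -26/3  [FC ∥ DB ∩ CB ∥ FD]
   → D = (109/3, -26/3)

B = (18, 0)
D = (109/3, -26/3)
F = (25/3, -8/3)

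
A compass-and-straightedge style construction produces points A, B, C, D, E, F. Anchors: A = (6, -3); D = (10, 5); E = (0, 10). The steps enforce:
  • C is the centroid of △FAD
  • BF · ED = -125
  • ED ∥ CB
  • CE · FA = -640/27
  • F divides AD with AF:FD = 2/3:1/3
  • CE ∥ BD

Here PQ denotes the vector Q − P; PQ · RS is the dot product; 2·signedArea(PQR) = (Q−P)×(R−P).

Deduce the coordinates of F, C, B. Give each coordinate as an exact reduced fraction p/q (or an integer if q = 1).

B = (164/9, -32/9)
C = (74/9, 13/9)
F = (26/3, 7/3)

1. F_x = 26/3  [F divides AD with AF:FD = 2/3:1/3]
2. F_y = 7/3  [F divides AD with AF:FD = 2/3:1/3]
   → F = (26/3, 7/3)
3. C_x = 74/9  [C is the centroid of △FAD]
4. C_y = 13/9  [C is the centroid of △FAD]
   → C = (74/9, 13/9)
5. B_x = 164/9  [CE ∥ BD ∩ ED ∥ CB]
6. B_y = -32/9  [CE ∥ BD ∩ ED ∥ CB]
   → B = (164/9, -32/9)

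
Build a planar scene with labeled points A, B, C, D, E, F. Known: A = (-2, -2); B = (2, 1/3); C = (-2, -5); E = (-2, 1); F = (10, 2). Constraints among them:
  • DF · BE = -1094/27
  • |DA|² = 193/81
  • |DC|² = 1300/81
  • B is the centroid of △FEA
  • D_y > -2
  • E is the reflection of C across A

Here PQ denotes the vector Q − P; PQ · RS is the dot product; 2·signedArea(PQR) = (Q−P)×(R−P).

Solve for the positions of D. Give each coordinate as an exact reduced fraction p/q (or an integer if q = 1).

1. D_x = -2/3  [line 4·x + -2/3·y + 50/27 = 0 ∩ |DA|² = 193/81]
2. D_y = -11/9  [line 4·x + -2/3·y + 50/27 = 0 ∩ |DA|² = 193/81]
   → D = (-2/3, -11/9)

D = (-2/3, -11/9)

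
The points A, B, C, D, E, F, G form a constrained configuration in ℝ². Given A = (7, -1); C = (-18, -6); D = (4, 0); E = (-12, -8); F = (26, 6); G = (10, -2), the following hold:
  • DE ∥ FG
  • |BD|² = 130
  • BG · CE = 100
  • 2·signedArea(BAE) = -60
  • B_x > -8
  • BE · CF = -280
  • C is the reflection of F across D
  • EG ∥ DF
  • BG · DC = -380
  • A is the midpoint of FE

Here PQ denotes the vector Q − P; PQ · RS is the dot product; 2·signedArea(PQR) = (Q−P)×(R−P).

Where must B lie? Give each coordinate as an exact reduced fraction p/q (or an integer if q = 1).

1. B_x = -7  [BG · DC = -380 ∩ BG · CE = 100]
2. B_y = -3  [BG · DC = -380 ∩ BG · CE = 100]
   → B = (-7, -3)

B = (-7, -3)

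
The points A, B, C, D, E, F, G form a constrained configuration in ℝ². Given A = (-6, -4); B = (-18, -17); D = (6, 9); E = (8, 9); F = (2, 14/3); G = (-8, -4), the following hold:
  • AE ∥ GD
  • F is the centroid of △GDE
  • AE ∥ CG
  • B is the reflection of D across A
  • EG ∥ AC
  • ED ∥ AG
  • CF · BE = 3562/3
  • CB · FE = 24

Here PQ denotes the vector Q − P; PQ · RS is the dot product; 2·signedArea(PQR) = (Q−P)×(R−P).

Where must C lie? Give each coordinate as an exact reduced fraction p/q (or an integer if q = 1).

1. C_x = -22  [AE ∥ CG ∩ EG ∥ AC]
2. C_y = -17  [AE ∥ CG ∩ EG ∥ AC]
   → C = (-22, -17)

C = (-22, -17)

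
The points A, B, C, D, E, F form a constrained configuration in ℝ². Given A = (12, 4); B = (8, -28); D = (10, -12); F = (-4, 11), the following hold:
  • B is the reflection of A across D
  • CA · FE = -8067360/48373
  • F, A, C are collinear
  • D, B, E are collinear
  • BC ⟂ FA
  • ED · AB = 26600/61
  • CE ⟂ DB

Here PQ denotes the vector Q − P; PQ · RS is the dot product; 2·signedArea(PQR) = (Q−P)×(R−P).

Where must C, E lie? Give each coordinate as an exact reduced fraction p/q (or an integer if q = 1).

1. C_x = 1244/61  [F, A, C are collinear ∩ BC ⟂ FA]
2. C_y = 20/61  [F, A, C are collinear ∩ BC ⟂ FA]
   → C = (1244/61, 20/61)
3. E_x = 9260/793  [D, B, E are collinear ∩ CE ⟂ DB]
4. E_y = 1124/793  [D, B, E are collinear ∩ CE ⟂ DB]
   → E = (9260/793, 1124/793)

C = (1244/61, 20/61)
E = (9260/793, 1124/793)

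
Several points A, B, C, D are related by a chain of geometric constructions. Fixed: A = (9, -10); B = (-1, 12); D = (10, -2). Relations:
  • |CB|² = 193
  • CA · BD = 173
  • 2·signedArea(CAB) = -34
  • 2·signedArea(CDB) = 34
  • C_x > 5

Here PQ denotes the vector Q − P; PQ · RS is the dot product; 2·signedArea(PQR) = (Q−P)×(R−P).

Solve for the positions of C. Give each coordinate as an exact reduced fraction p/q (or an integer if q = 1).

1. C_x = 6  [2·signedArea(CDB) = 34 ∩ 2·signedArea(CAB) = -34]
2. C_y = 0  [2·signedArea(CDB) = 34 ∩ 2·signedArea(CAB) = -34]
   → C = (6, 0)

C = (6, 0)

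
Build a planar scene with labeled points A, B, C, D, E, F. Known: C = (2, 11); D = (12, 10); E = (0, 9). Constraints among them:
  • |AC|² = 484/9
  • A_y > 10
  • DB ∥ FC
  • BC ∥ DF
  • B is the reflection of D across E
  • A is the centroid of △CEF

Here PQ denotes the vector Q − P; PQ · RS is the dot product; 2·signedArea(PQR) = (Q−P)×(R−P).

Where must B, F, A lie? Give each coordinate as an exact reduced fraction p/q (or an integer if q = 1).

A = (28/3, 11)
B = (-12, 8)
F = (26, 13)

1. B_x = -12  [B is the reflection of D across E]
2. B_y = 8  [B is the reflection of D across E]
   → B = (-12, 8)
3. F_x = 26  [DB ∥ FC ∩ BC ∥ DF]
4. F_y = 13  [DB ∥ FC ∩ BC ∥ DF]
   → F = (26, 13)
5. A_x = 28/3  [A is the centroid of △CEF]
6. A_y = 11  [A is the centroid of △CEF]
   → A = (28/3, 11)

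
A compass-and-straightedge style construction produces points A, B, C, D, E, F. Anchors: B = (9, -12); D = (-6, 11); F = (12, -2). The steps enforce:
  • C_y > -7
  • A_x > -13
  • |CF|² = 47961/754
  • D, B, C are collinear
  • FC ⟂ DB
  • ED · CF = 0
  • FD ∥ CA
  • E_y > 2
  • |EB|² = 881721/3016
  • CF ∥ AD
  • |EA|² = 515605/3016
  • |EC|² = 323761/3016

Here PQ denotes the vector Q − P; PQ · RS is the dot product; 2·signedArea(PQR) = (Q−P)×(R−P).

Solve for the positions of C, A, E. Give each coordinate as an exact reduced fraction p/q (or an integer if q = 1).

1. C_x = 4011/754  [D, B, C are collinear ∩ FC ⟂ DB]
2. C_y = -4793/754  [D, B, C are collinear ∩ FC ⟂ DB]
   → C = (4011/754, -4793/754)
3. A_x = -9561/754  [CF ∥ AD ∩ FD ∥ CA]
4. A_y = 5009/754  [CF ∥ AD ∩ FD ∥ CA]
   → A = (-9561/754, 5009/754)
5. E_x = -513/1508  [line -5037/754·x + -3285/754·y + 5913/754 = 0 ∩ |EC|² = 323761/3016]
6. E_y = 3501/1508  [line -5037/754·x + -3285/754·y + 5913/754 = 0 ∩ |EC|² = 323761/3016]
   → E = (-513/1508, 3501/1508)

A = (-9561/754, 5009/754)
C = (4011/754, -4793/754)
E = (-513/1508, 3501/1508)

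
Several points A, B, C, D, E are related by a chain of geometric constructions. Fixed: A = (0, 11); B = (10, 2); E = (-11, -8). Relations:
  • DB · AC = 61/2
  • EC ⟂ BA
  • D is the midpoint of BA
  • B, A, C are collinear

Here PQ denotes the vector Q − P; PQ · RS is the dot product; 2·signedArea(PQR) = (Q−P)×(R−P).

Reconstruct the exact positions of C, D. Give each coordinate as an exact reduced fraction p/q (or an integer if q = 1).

1. C_x = 610/181  [B, A, C are collinear ∩ EC ⟂ BA]
2. C_y = 1442/181  [B, A, C are collinear ∩ EC ⟂ BA]
   → C = (610/181, 1442/181)
3. D_x = 5  [D is the midpoint of BA]
4. D_y = 13/2  [D is the midpoint of BA]
   → D = (5, 13/2)

C = (610/181, 1442/181)
D = (5, 13/2)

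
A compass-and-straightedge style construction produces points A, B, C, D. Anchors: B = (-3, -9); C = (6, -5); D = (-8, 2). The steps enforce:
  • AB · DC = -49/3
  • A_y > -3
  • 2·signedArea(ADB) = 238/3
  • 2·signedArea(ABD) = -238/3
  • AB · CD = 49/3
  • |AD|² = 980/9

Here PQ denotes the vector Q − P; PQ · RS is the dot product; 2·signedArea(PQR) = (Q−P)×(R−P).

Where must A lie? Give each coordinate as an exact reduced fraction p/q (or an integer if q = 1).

A = (4/3, -8/3)

1. A_x = 4/3  [2·signedArea(ADB) = 238/3 ∩ AB · CD = 49/3]
2. A_y = -8/3  [2·signedArea(ADB) = 238/3 ∩ AB · CD = 49/3]
   → A = (4/3, -8/3)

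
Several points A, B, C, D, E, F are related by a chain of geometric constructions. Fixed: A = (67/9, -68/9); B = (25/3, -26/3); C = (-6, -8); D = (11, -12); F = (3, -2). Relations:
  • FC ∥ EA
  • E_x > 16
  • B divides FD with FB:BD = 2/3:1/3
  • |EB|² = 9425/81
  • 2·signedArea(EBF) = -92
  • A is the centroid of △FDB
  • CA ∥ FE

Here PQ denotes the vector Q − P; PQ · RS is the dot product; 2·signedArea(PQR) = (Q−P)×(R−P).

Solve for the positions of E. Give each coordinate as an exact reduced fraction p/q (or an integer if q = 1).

1. E_x = 148/9  [FC ∥ EA ∩ CA ∥ FE]
2. E_y = -14/9  [FC ∥ EA ∩ CA ∥ FE]
   → E = (148/9, -14/9)

E = (148/9, -14/9)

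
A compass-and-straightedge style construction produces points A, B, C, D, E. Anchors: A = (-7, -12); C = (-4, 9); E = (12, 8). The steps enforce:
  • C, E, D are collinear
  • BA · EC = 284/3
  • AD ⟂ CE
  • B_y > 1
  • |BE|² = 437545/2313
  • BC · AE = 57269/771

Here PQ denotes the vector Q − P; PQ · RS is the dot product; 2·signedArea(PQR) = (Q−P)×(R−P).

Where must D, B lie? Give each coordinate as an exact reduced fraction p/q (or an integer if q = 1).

1. D_x = -1460/257  [C, E, D are collinear ∩ AD ⟂ CE]
2. D_y = 2340/257  [C, E, D are collinear ∩ AD ⟂ CE]
   → D = (-1460/257, 2340/257)
3. B_x = -175/771  [BA · EC = 284/3 ∩ BC · AE = 57269/771]
4. B_y = 1312/771  [BA · EC = 284/3 ∩ BC · AE = 57269/771]
   → B = (-175/771, 1312/771)

B = (-175/771, 1312/771)
D = (-1460/257, 2340/257)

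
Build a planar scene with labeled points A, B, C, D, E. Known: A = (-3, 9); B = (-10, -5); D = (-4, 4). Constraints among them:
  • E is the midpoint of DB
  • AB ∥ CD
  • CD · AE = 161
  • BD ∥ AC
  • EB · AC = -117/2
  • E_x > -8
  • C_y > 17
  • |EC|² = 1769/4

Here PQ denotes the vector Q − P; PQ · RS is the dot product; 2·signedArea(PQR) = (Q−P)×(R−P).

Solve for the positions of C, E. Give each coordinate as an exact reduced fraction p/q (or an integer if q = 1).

C = (3, 18)
E = (-7, -1/2)

1. C_x = 3  [AB ∥ CD ∩ BD ∥ AC]
2. C_y = 18  [AB ∥ CD ∩ BD ∥ AC]
   → C = (3, 18)
3. E_x = -7  [E is the midpoint of DB]
4. E_y = -1/2  [E is the midpoint of DB]
   → E = (-7, -1/2)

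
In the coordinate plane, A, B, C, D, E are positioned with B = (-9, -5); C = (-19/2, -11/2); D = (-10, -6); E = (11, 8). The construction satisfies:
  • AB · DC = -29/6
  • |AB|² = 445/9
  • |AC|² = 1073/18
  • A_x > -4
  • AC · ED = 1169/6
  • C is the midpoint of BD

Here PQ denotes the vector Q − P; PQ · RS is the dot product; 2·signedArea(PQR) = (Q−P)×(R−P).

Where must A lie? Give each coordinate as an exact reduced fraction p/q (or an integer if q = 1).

1. A_x = -3  [AB · DC = -29/6 ∩ AC · ED = 1169/6]
2. A_y = -4/3  [AB · DC = -29/6 ∩ AC · ED = 1169/6]
   → A = (-3, -4/3)

A = (-3, -4/3)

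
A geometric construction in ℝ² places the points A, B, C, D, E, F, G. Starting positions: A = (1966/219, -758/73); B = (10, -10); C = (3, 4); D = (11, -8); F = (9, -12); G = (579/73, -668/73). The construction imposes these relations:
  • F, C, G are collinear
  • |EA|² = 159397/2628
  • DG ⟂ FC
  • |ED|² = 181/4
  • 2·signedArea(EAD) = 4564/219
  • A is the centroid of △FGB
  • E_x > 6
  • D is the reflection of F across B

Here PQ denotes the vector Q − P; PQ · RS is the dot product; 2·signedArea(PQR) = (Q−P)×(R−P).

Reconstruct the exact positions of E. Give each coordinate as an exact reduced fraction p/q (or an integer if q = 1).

1. E_x = 13/2  [line -174/73·x + 443/219·y + 1574/73 = 0 ∩ |ED|² = 181/4]
2. E_y = -3  [line -174/73·x + 443/219·y + 1574/73 = 0 ∩ |ED|² = 181/4]
   → E = (13/2, -3)

E = (13/2, -3)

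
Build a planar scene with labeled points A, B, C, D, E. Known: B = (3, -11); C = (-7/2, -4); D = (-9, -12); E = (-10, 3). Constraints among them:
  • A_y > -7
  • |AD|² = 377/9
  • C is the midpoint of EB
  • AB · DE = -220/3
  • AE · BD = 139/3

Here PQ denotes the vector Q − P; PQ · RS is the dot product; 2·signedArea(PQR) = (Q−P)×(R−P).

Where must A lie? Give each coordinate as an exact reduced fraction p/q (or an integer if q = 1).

1. A_x = -16/3  [AE · BD = 139/3 ∩ AB · DE = -220/3]
2. A_y = -20/3  [AE · BD = 139/3 ∩ AB · DE = -220/3]
   → A = (-16/3, -20/3)

A = (-16/3, -20/3)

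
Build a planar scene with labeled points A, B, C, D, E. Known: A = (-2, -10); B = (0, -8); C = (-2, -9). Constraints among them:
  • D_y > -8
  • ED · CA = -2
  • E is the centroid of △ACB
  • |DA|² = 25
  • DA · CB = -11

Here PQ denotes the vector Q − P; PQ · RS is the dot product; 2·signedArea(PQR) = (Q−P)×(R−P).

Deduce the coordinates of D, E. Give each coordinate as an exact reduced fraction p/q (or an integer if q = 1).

1. D_x = 2  [line -2·x + -1·y + -3 = 0 ∩ |DA|² = 25]
2. D_y = -7  [line -2·x + -1·y + -3 = 0 ∩ |DA|² = 25]
   → D = (2, -7)
3. E_x = -4/3  [E is the centroid of △ACB]
4. E_y = -9  [E is the centroid of △ACB]
   → E = (-4/3, -9)

D = (2, -7)
E = (-4/3, -9)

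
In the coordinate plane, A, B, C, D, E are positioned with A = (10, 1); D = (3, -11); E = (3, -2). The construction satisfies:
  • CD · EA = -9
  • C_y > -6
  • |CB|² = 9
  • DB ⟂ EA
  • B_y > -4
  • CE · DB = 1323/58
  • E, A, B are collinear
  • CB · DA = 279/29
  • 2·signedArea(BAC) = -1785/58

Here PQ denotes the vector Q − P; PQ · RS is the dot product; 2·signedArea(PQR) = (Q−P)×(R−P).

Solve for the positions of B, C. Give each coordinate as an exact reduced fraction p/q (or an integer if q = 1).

1. B_x = -15/58  [E, A, B are collinear ∩ DB ⟂ EA]
2. B_y = -197/58  [E, A, B are collinear ∩ DB ⟂ EA]
   → B = (-15/58, -197/58)
3. C_x = 111/58  [CB · DA = 279/29 ∩ 2·signedArea(BAC) = -1785/58]
4. C_y = -317/58  [CB · DA = 279/29 ∩ 2·signedArea(BAC) = -1785/58]
   → C = (111/58, -317/58)

B = (-15/58, -197/58)
C = (111/58, -317/58)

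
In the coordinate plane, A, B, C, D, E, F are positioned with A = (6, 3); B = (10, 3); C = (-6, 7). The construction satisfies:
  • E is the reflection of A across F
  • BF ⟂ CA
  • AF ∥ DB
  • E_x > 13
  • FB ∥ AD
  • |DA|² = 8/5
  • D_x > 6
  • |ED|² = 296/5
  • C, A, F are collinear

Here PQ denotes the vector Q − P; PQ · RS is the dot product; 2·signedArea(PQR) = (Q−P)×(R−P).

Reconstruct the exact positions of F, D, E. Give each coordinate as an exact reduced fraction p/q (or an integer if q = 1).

1. F_x = 48/5  [C, A, F are collinear ∩ BF ⟂ CA]
2. F_y = 9/5  [C, A, F are collinear ∩ BF ⟂ CA]
   → F = (48/5, 9/5)
3. D_x = 32/5  [AF ∥ DB ∩ FB ∥ AD]
4. D_y = 21/5  [AF ∥ DB ∩ FB ∥ AD]
   → D = (32/5, 21/5)
5. E_x = 66/5  [E is the reflection of A across F]
6. E_y = 3/5  [E is the reflection of A across F]
   → E = (66/5, 3/5)

D = (32/5, 21/5)
E = (66/5, 3/5)
F = (48/5, 9/5)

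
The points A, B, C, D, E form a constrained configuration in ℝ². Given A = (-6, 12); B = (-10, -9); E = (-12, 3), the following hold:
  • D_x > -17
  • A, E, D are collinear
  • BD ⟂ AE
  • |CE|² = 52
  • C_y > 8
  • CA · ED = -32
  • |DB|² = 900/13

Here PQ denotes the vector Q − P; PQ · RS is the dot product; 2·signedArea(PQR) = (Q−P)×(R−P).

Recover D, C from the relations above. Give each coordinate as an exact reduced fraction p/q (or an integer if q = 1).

C = (-8, 9)
D = (-220/13, -57/13)

1. D_x = -220/13  [A, E, D are collinear ∩ BD ⟂ AE]
2. D_y = -57/13  [A, E, D are collinear ∩ BD ⟂ AE]
   → D = (-220/13, -57/13)
3. C_x = -8  [line 64/13·x + 96/13·y + -352/13 = 0 ∩ |CE|² = 52]
4. C_y = 9  [line 64/13·x + 96/13·y + -352/13 = 0 ∩ |CE|² = 52]
   → C = (-8, 9)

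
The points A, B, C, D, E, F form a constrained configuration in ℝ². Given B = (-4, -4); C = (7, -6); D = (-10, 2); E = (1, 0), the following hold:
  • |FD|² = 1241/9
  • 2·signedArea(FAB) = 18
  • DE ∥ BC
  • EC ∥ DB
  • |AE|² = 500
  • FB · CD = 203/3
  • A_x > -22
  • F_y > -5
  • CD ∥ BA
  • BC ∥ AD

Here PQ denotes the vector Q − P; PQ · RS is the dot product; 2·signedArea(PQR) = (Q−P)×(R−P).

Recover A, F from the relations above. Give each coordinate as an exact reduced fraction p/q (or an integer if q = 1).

A = (-21, 4)
F = (-1/3, -14/3)

1. A_x = -21  [BC ∥ AD ∩ CD ∥ BA]
2. A_y = 4  [BC ∥ AD ∩ CD ∥ BA]
   → A = (-21, 4)
3. F_x = -1/3  [FB · CD = 203/3 ∩ 2·signedArea(FAB) = 18]
4. F_y = -14/3  [FB · CD = 203/3 ∩ 2·signedArea(FAB) = 18]
   → F = (-1/3, -14/3)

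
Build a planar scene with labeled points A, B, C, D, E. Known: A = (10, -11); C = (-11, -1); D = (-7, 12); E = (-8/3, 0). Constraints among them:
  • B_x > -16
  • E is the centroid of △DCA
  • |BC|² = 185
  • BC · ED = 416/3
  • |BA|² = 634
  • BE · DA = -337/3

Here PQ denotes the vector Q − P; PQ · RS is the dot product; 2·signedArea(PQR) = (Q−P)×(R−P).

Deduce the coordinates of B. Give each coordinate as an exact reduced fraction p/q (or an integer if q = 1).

1. B_x = -15  [BC · ED = 416/3 ∩ BE · DA = -337/3]
2. B_y = -14  [BC · ED = 416/3 ∩ BE · DA = -337/3]
   → B = (-15, -14)

B = (-15, -14)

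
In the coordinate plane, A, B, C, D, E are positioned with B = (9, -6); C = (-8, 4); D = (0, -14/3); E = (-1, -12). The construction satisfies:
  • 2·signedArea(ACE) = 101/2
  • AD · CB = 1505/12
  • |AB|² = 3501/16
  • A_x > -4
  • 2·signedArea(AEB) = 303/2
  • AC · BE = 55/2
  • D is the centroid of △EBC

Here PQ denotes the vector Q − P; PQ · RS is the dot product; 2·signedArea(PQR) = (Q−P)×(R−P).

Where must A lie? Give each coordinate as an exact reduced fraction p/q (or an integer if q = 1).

1. A_x = -15/4  [2·signedArea(AEB) = 303/2 ∩ AC · BE = 55/2]
2. A_y = 3/2  [2·signedArea(AEB) = 303/2 ∩ AC · BE = 55/2]
   → A = (-15/4, 3/2)

A = (-15/4, 3/2)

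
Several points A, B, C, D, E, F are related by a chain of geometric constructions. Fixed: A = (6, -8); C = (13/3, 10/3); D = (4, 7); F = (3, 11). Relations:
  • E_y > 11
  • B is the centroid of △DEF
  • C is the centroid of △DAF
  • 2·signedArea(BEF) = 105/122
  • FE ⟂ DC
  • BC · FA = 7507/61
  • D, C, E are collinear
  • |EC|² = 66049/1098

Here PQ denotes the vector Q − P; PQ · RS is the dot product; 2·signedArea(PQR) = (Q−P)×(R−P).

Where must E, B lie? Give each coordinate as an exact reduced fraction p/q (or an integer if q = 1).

B = (1297/366, 3545/366)
E = (443/122, 1349/122)

1. E_x = 443/122  [D, C, E are collinear ∩ FE ⟂ DC]
2. E_y = 1349/122  [D, C, E are collinear ∩ FE ⟂ DC]
   → E = (443/122, 1349/122)
3. B_x = 1297/366  [B is the centroid of △DEF]
4. B_y = 3545/366  [B is the centroid of △DEF]
   → B = (1297/366, 3545/366)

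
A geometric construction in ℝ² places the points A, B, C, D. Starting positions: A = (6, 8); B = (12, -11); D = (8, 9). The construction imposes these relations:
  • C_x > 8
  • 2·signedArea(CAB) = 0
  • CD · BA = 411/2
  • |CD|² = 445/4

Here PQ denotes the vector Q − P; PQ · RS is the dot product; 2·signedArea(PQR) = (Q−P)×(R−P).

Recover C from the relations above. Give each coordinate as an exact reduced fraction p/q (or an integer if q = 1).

1. C_x = 9  [2·signedArea(CAB) = 0 ∩ CD · BA = 411/2]
2. C_y = -3/2  [2·signedArea(CAB) = 0 ∩ CD · BA = 411/2]
   → C = (9, -3/2)

C = (9, -3/2)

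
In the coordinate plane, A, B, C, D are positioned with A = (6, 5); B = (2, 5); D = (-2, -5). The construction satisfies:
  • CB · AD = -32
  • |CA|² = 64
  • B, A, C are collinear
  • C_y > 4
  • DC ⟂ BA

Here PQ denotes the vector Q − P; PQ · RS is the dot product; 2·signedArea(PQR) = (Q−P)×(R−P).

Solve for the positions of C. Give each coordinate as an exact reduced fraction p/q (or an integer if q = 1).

1. C_x = -2  [B, A, C are collinear ∩ DC ⟂ BA]
2. C_y = 5  [B, A, C are collinear ∩ DC ⟂ BA]
   → C = (-2, 5)

C = (-2, 5)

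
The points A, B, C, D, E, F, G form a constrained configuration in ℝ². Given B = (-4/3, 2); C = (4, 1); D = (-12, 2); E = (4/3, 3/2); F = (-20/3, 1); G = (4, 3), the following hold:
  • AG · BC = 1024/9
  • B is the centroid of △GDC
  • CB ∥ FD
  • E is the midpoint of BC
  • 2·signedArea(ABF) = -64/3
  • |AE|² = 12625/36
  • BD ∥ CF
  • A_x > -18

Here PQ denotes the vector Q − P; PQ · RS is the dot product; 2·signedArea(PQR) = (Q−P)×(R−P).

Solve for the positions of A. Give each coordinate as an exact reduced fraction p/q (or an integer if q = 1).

A = (-52/3, 3)

1. A_x = -52/3  [AG · BC = 1024/9 ∩ 2·signedArea(ABF) = -64/3]
2. A_y = 3  [AG · BC = 1024/9 ∩ 2·signedArea(ABF) = -64/3]
   → A = (-52/3, 3)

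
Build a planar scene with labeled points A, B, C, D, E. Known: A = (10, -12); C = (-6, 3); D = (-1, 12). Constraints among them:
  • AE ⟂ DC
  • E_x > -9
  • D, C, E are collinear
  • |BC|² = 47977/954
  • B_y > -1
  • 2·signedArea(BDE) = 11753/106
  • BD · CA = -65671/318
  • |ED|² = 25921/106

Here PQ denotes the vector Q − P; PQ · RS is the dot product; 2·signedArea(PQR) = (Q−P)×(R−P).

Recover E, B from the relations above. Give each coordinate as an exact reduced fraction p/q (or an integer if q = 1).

1. E_x = -911/106  [D, C, E are collinear ∩ AE ⟂ DC]
2. E_y = -177/106  [D, C, E are collinear ∩ AE ⟂ DC]
   → E = (-911/106, -177/106)
3. B_x = 43/318  [2·signedArea(BDE) = 11753/106 ∩ BD · CA = -65671/318]
4. B_y = -59/106  [2·signedArea(BDE) = 11753/106 ∩ BD · CA = -65671/318]
   → B = (43/318, -59/106)

B = (43/318, -59/106)
E = (-911/106, -177/106)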